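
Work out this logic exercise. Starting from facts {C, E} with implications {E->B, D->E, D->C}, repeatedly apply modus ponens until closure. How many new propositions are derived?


Initial facts: {C, E}
Apply modus ponens to closure:
  E and E->B  =>  B
Final known: {B, C, E}
New propositions: {B}
Count = 1

1


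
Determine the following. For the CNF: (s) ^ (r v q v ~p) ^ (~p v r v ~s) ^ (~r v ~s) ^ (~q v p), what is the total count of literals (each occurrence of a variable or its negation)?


Counting literals in each clause:
Clause 1: 1 literal(s)
Clause 2: 3 literal(s)
Clause 3: 3 literal(s)
Clause 4: 2 literal(s)
Clause 5: 2 literal(s)
Total = 11

11


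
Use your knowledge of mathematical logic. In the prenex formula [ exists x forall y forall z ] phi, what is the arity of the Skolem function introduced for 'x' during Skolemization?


Quantifier prefix: exists x forall y forall z
'x' is existentially quantified at position 1.
No universal quantifiers precede it.
Skolem function arity = 0 (a Skolem constant)

0


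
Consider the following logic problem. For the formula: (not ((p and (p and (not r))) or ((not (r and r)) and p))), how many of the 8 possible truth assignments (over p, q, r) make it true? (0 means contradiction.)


Check all 8 assignments:
p=0, q=0, r=0: 1
p=0, q=0, r=1: 1
p=0, q=1, r=0: 1
p=0, q=1, r=1: 1
p=1, q=0, r=0: 0
p=1, q=0, r=1: 1
p=1, q=1, r=0: 0
p=1, q=1, r=1: 1
Count of True = 6

6


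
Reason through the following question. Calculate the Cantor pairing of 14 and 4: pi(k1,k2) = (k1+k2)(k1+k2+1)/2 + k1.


k1 + k2 = 18
(k1+k2)(k1+k2+1)/2 = 18 * 19 / 2 = 171
pi = 171 + 14 = 185

185


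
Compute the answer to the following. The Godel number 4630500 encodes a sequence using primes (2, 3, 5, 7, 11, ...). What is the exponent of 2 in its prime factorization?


Factorize 4630500 by dividing by 2 repeatedly.
Division steps: 2 divides 4630500 exactly 2 time(s).
Exponent of 2 = 2

2


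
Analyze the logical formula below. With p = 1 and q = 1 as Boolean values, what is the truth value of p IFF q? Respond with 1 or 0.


p = 1, q = 1
Operation: p IFF q
Evaluate: 1 IFF 1 = 1

1


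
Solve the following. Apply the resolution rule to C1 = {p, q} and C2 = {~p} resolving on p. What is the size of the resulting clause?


Remove p from C1 and ~p from C2.
C1 remainder: {q}
C2 remainder: {}
Union (resolvent): {q}
Resolvent has 1 literal(s).

1


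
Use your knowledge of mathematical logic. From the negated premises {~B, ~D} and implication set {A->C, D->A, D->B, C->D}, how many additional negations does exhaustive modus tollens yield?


Initial negated facts: {~B, ~D}
Apply modus tollens to closure:
  ~D and C->D  =>  ~C
  ~C and A->C  =>  ~A
Final negated: {~A, ~B, ~C, ~D}
New negations: {~A, ~C}
Count = 2

2


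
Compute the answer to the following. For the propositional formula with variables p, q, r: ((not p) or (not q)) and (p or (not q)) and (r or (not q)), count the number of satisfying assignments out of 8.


Evaluate all 8 assignments for p, q, r:
p=0, q=0, r=0: 1
p=0, q=0, r=1: 1
p=0, q=1, r=0: 0
p=0, q=1, r=1: 0
p=1, q=0, r=0: 1
p=1, q=0, r=1: 1
p=1, q=1, r=0: 0
p=1, q=1, r=1: 0
Satisfying count = 4

4


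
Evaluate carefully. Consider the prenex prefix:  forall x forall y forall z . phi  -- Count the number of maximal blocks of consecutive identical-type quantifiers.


Quantifier-type sequence: A A A  (A=forall, E=exists)
Group into maximal same-type runs:
  Ax3
Number of blocks = 1

1


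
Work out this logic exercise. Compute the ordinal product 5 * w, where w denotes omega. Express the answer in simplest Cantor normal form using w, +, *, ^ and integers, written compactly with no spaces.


Compute 5 * w.
Ordinal * is associative and left-distributive over +, but NOT commutative; for finite n>1, n*w = w but w*n stays w*n.
For finite n>0, n * w = sup{n*k : k<w} = w. So 5 * w = w.
Result = w

w


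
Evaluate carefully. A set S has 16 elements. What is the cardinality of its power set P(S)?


The power set of a set with n elements has 2^n elements.
|P(S)| = 2^16 = 65536

65536


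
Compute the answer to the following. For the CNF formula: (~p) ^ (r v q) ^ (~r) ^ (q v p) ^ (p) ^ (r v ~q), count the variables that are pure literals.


Check each variable for pure literal status:
p: mixed (not pure)
q: mixed (not pure)
r: mixed (not pure)
Pure literal count = 0

0


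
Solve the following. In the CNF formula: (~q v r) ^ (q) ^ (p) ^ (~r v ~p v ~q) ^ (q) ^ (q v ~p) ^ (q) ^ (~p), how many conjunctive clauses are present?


A CNF formula is a conjunction of clauses.
Clauses are separated by ^.
Counting the conjuncts: 8 clauses.

8


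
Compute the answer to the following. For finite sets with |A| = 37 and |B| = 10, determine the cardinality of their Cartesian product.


The Cartesian product A x B contains all ordered pairs (a, b).
|A x B| = |A| * |B| = 37 * 10 = 370

370


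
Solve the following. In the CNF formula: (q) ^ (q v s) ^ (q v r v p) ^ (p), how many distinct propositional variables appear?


Identify each variable that appears in the formula.
Variables found: p, q, r, s
Count = 4

4


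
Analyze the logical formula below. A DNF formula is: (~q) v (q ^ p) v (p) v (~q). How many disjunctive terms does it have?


A DNF formula is a disjunction of terms (conjunctions).
Terms are separated by v.
Counting the disjuncts: 4 terms.

4


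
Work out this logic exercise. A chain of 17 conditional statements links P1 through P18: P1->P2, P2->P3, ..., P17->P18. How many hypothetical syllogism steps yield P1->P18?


With 17 implications in a chain connecting 18 propositions:
P1->P2, P2->P3, ..., P17->P18
Steps needed = (number of implications) - 1 = 17 - 1 = 16

16


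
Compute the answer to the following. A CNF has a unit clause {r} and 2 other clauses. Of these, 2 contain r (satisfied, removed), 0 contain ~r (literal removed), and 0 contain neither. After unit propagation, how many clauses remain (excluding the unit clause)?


Satisfied (removed): 2
Shortened (remain): 0
Unchanged (remain): 0
Remaining = 0 + 0 = 0

0


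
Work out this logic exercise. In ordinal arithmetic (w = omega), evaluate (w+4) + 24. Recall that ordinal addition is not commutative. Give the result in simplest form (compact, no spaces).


Compute (w+4) + 24.
Ordinal + is associative but NOT commutative; for finite n>0, n + w = w but w + n stays w+n.
By associativity: (w+4) + 24 = w + (4+24) = w+28.
Result = w+28

w+28


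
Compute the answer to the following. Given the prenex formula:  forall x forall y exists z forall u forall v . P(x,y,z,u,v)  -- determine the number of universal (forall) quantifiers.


Quantifier prefix: forall x forall y exists z forall u forall v
Mark each quantifier type:
  U U E U U
Universal count = 4, Existential count = 1
Asked for universal (forall) quantifiers: 4

4


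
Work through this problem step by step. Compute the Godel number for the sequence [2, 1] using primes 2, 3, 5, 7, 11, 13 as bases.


Encode each element as an exponent of the corresponding prime:
  2^2 = 4
  3^1 = 3
Product = 4 * 3 = 12

12


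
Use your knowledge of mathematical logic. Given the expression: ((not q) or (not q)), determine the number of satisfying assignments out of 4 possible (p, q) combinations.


Check all 4 assignments:
p=0, q=0: 1
p=0, q=1: 0
p=1, q=0: 1
p=1, q=1: 0
Count of True = 2

2


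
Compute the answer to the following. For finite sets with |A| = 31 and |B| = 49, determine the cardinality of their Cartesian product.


The Cartesian product A x B contains all ordered pairs (a, b).
|A x B| = |A| * |B| = 31 * 49 = 1519

1519


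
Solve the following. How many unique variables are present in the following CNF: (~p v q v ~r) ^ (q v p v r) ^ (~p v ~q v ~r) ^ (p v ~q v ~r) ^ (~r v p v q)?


Identify each variable that appears in the formula.
Variables found: p, q, r
Count = 3

3


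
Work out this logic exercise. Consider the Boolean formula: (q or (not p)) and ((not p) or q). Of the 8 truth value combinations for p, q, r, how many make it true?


Evaluate all 8 assignments for p, q, r:
p=0, q=0, r=0: 1
p=0, q=0, r=1: 1
p=0, q=1, r=0: 1
p=0, q=1, r=1: 1
p=1, q=0, r=0: 0
p=1, q=0, r=1: 0
p=1, q=1, r=0: 1
p=1, q=1, r=1: 1
Satisfying count = 6

6


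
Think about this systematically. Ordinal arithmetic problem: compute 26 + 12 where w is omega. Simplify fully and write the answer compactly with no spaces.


Compute 26 + 12.
Ordinal + is associative but NOT commutative; for finite n>0, n + w = w but w + n stays w+n.
Both operands finite; ordinal + agrees with natural +: 26 + 12 = 38.
Result = 38

38


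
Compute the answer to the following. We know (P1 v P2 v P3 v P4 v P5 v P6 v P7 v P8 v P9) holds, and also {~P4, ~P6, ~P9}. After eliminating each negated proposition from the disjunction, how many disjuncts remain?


Original disjuncts (9): P1, P2, P3, P4, P5, P6, P7, P8, P9
Negated (eliminate): ~P4, ~P6, ~P9
Remaining disjuncts: P1, P2, P3, P5, P7, P8
Count = 9 - 3 = 6

6


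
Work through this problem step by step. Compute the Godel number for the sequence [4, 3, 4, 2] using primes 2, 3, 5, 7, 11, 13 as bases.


Encode each element as an exponent of the corresponding prime:
  2^4 = 16
  3^3 = 27
  5^4 = 625
  7^2 = 49
Product = 16 * 27 * 625 * 49 = 13230000

13230000


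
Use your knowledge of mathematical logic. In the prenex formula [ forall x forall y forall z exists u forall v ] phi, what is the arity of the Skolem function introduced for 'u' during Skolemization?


Quantifier prefix: forall x forall y forall z exists u forall v
'u' is existentially quantified at position 4.
Universal variables preceding it: x, y, z
Skolem function arity = 3

3


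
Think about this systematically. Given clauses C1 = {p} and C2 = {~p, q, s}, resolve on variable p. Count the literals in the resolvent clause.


Remove p from C1 and ~p from C2.
C1 remainder: {}
C2 remainder: {q, s}
Union (resolvent): {q, s}
Resolvent has 2 literal(s).

2


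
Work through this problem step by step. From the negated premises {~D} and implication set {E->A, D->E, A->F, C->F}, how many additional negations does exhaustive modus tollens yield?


Initial negated facts: {~D}
Apply modus tollens to closure:
  (no implication fires)
Final negated: {~D}
New negations: {(none)}
Count = 0

0


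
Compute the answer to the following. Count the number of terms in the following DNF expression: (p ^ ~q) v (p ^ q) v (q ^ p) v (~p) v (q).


A DNF formula is a disjunction of terms (conjunctions).
Terms are separated by v.
Counting the disjuncts: 5 terms.

5


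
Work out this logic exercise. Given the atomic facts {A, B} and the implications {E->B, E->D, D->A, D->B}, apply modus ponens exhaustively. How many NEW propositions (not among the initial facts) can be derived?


Initial facts: {A, B}
Apply modus ponens to closure:
  (no implication fires)
Final known: {A, B}
New propositions: {(none)}
Count = 0

0


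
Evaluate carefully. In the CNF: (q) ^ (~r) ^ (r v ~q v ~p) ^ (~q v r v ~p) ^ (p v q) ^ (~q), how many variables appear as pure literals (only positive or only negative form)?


Check each variable for pure literal status:
p: mixed (not pure)
q: mixed (not pure)
r: mixed (not pure)
Pure literal count = 0

0


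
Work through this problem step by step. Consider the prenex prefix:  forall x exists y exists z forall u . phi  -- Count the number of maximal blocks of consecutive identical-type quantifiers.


Quantifier-type sequence: A E E A  (A=forall, E=exists)
Group into maximal same-type runs:
  Ax1 | Ex2 | Ax1
Number of blocks = 3

3


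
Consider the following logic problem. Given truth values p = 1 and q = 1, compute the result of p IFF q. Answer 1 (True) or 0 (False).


p = 1, q = 1
Operation: p IFF q
Evaluate: 1 IFF 1 = 1

1


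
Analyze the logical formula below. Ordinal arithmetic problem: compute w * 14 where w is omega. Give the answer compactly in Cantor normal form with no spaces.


Compute w * 14.
Ordinal * is associative and left-distributive over +, but NOT commutative; for finite n>1, n*w = w but w*n stays w*n.
w * 14 means 14 copies of w concatenated: w*14.
Result = w*14

w*14


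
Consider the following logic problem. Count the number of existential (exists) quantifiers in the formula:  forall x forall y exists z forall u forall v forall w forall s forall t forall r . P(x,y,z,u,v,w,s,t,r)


Quantifier prefix: forall x forall y exists z forall u forall v forall w forall s forall t forall r
Mark each quantifier type:
  U U E U U U U U U
Universal count = 8, Existential count = 1
Asked for existential (exists) quantifiers: 1

1


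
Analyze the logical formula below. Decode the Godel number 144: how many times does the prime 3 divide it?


Factorize 144 by dividing by 3 repeatedly.
Division steps: 3 divides 144 exactly 2 time(s).
Exponent of 3 = 2

2


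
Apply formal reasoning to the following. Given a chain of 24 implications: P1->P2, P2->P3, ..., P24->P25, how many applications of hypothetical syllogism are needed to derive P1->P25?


With 24 implications in a chain connecting 25 propositions:
P1->P2, P2->P3, ..., P24->P25
Steps needed = (number of implications) - 1 = 24 - 1 = 23

23


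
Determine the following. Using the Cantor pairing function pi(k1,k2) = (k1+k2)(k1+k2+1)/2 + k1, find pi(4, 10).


k1 + k2 = 14
(k1+k2)(k1+k2+1)/2 = 14 * 15 / 2 = 105
pi = 105 + 4 = 109

109


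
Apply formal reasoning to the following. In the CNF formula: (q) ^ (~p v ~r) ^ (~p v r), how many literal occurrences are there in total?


Counting literals in each clause:
Clause 1: 1 literal(s)
Clause 2: 2 literal(s)
Clause 3: 2 literal(s)
Total = 5

5


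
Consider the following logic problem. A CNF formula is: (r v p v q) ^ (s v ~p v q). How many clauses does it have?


A CNF formula is a conjunction of clauses.
Clauses are separated by ^.
Counting the conjuncts: 2 clauses.

2


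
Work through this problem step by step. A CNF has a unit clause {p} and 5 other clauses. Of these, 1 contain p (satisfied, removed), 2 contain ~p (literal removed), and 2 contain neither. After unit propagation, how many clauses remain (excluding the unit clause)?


Satisfied (removed): 1
Shortened (remain): 2
Unchanged (remain): 2
Remaining = 2 + 2 = 4

4


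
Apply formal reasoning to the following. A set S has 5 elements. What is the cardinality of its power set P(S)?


The power set of a set with n elements has 2^n elements.
|P(S)| = 2^5 = 32

32


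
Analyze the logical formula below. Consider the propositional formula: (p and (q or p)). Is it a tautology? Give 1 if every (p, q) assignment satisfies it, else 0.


Check all 4 assignments:
p=0, q=0: 0
p=0, q=1: 0
p=1, q=0: 1
p=1, q=1: 1
Satisfying count = 2/4.
Tautology iff count = 4: no.

0


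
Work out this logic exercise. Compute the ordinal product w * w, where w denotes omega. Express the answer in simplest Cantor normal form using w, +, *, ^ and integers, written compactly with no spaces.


Compute w * w.
Ordinal * is associative and left-distributive over +, but NOT commutative; for finite n>1, n*w = w but w*n stays w*n.
w * w = w^2 by definition.
Result = w^2

w^2


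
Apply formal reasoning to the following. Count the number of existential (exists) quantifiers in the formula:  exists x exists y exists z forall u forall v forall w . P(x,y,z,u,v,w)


Quantifier prefix: exists x exists y exists z forall u forall v forall w
Mark each quantifier type:
  E E E U U U
Universal count = 3, Existential count = 3
Asked for existential (exists) quantifiers: 3

3


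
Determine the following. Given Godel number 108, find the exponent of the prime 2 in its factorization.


Factorize 108 by dividing by 2 repeatedly.
Division steps: 2 divides 108 exactly 2 time(s).
Exponent of 2 = 2

2


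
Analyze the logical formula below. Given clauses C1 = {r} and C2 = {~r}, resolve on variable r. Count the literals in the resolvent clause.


Remove r from C1 and ~r from C2.
C1 remainder: {}
C2 remainder: {}
Union (resolvent): {} (empty clause)
Resolvent has 0 literal(s).

0


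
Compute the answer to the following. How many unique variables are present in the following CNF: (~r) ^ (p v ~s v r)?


Identify each variable that appears in the formula.
Variables found: p, r, s
Count = 3

3


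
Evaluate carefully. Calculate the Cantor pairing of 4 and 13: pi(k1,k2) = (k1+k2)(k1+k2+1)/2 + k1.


k1 + k2 = 17
(k1+k2)(k1+k2+1)/2 = 17 * 18 / 2 = 153
pi = 153 + 4 = 157

157


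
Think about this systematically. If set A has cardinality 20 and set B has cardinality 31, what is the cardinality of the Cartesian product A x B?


The Cartesian product A x B contains all ordered pairs (a, b).
|A x B| = |A| * |B| = 20 * 31 = 620

620


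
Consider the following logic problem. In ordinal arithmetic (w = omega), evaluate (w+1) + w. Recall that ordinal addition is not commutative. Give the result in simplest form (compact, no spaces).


Compute (w+1) + w.
Ordinal + is associative but NOT commutative; for finite n>0, n + w = w but w + n stays w+n.
(w+1) + w = w + (1+w) = w + w = w*2 (the finite tail 1 is absorbed by the right w).
Result = w*2

w*2


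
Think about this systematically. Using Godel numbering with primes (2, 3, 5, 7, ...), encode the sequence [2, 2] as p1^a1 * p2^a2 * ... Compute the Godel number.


Encode each element as an exponent of the corresponding prime:
  2^2 = 4
  3^2 = 9
Product = 4 * 9 = 36

36


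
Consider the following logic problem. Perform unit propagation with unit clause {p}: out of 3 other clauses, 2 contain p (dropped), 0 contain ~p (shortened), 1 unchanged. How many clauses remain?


Satisfied (removed): 2
Shortened (remain): 0
Unchanged (remain): 1
Remaining = 0 + 1 = 1

1


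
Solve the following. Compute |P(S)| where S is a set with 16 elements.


The power set of a set with n elements has 2^n elements.
|P(S)| = 2^16 = 65536

65536


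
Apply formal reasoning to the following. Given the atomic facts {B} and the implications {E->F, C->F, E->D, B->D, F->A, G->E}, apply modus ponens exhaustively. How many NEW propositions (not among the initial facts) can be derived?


Initial facts: {B}
Apply modus ponens to closure:
  B and B->D  =>  D
Final known: {B, D}
New propositions: {D}
Count = 1

1


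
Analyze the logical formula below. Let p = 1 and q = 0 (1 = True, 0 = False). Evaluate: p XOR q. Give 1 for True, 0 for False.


p = 1, q = 0
Operation: p XOR q
Evaluate: 1 XOR 0 = 1

1


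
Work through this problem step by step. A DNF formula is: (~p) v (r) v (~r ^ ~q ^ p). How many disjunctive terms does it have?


A DNF formula is a disjunction of terms (conjunctions).
Terms are separated by v.
Counting the disjuncts: 3 terms.

3


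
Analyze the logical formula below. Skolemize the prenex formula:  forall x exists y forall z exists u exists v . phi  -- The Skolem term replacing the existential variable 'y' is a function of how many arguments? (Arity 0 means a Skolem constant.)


Quantifier prefix: forall x exists y forall z exists u exists v
'y' is existentially quantified at position 2.
Universal variables preceding it: x
Skolem function arity = 1

1


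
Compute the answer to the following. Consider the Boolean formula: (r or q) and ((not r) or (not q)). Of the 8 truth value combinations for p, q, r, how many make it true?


Evaluate all 8 assignments for p, q, r:
p=0, q=0, r=0: 0
p=0, q=0, r=1: 1
p=0, q=1, r=0: 1
p=0, q=1, r=1: 0
p=1, q=0, r=0: 0
p=1, q=0, r=1: 1
p=1, q=1, r=0: 1
p=1, q=1, r=1: 0
Satisfying count = 4

4


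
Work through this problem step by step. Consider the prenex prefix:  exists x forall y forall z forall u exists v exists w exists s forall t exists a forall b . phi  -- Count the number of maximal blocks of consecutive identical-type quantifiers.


Quantifier-type sequence: E A A A E E E A E A  (A=forall, E=exists)
Group into maximal same-type runs:
  Ex1 | Ax3 | Ex3 | Ax1 | Ex1 | Ax1
Number of blocks = 6

6


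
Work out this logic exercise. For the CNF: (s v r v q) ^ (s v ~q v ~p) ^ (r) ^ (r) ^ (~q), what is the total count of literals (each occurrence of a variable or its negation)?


Counting literals in each clause:
Clause 1: 3 literal(s)
Clause 2: 3 literal(s)
Clause 3: 1 literal(s)
Clause 4: 1 literal(s)
Clause 5: 1 literal(s)
Total = 9

9


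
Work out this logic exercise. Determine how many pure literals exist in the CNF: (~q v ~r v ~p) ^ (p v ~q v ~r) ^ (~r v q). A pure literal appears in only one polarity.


Check each variable for pure literal status:
p: mixed (not pure)
q: mixed (not pure)
r: pure negative
Pure literal count = 1

1


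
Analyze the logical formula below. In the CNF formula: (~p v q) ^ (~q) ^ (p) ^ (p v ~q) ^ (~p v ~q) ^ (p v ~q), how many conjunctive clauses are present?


A CNF formula is a conjunction of clauses.
Clauses are separated by ^.
Counting the conjuncts: 6 clauses.

6


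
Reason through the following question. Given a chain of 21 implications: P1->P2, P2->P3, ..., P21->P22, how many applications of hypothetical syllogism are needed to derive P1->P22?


With 21 implications in a chain connecting 22 propositions:
P1->P2, P2->P3, ..., P21->P22
Steps needed = (number of implications) - 1 = 21 - 1 = 20

20


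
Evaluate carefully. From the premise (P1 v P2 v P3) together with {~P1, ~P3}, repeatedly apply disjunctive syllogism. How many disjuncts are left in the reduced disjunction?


Original disjuncts (3): P1, P2, P3
Negated (eliminate): ~P1, ~P3
Remaining disjuncts: P2
Count = 3 - 2 = 1

1


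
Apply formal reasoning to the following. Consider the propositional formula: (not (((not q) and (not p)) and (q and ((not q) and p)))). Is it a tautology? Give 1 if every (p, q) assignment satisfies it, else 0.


Check all 4 assignments:
p=0, q=0: 1
p=0, q=1: 1
p=1, q=0: 1
p=1, q=1: 1
Satisfying count = 4/4.
Tautology iff count = 4: yes.

1


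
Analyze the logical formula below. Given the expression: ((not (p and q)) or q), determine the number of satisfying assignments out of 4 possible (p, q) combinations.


Check all 4 assignments:
p=0, q=0: 1
p=0, q=1: 1
p=1, q=0: 1
p=1, q=1: 1
Count of True = 4

4


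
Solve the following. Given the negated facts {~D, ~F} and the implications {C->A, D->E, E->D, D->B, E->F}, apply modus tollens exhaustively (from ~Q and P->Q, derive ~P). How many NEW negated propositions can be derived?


Initial negated facts: {~D, ~F}
Apply modus tollens to closure:
  ~D and E->D  =>  ~E
Final negated: {~D, ~E, ~F}
New negations: {~E}
Count = 1

1


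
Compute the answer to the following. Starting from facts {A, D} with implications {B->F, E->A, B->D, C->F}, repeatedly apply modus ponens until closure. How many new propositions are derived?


Initial facts: {A, D}
Apply modus ponens to closure:
  (no implication fires)
Final known: {A, D}
New propositions: {(none)}
Count = 0

0


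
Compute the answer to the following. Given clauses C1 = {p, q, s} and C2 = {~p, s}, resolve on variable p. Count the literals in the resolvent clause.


Remove p from C1 and ~p from C2.
C1 remainder: {q, s}
C2 remainder: {s}
Union (resolvent): {q, s}
Resolvent has 2 literal(s).

2


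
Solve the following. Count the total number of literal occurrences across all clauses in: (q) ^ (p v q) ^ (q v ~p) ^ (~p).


Counting literals in each clause:
Clause 1: 1 literal(s)
Clause 2: 2 literal(s)
Clause 3: 2 literal(s)
Clause 4: 1 literal(s)
Total = 6

6


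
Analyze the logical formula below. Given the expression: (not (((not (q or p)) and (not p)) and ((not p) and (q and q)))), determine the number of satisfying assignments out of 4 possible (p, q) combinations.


Check all 4 assignments:
p=0, q=0: 1
p=0, q=1: 1
p=1, q=0: 1
p=1, q=1: 1
Count of True = 4

4


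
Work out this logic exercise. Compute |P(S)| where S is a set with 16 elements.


The power set of a set with n elements has 2^n elements.
|P(S)| = 2^16 = 65536

65536


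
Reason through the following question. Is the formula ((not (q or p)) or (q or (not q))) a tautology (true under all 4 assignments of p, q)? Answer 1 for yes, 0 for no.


Check all 4 assignments:
p=0, q=0: 1
p=0, q=1: 1
p=1, q=0: 1
p=1, q=1: 1
Satisfying count = 4/4.
Tautology iff count = 4: yes.

1


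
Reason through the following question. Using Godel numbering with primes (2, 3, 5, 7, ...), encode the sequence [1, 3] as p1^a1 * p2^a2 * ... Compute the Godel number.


Encode each element as an exponent of the corresponding prime:
  2^1 = 2
  3^3 = 27
Product = 2 * 27 = 54

54


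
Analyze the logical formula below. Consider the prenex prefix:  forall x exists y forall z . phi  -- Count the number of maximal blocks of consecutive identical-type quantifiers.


Quantifier-type sequence: A E A  (A=forall, E=exists)
Group into maximal same-type runs:
  Ax1 | Ex1 | Ax1
Number of blocks = 3

3


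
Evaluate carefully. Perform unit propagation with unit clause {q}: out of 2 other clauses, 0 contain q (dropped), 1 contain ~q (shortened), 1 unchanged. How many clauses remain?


Satisfied (removed): 0
Shortened (remain): 1
Unchanged (remain): 1
Remaining = 1 + 1 = 2

2


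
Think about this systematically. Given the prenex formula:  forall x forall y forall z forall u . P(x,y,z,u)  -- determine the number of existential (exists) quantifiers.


Quantifier prefix: forall x forall y forall z forall u
Mark each quantifier type:
  U U U U
Universal count = 4, Existential count = 0
Asked for existential (exists) quantifiers: 0

0


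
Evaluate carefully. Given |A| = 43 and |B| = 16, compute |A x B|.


The Cartesian product A x B contains all ordered pairs (a, b).
|A x B| = |A| * |B| = 43 * 16 = 688

688


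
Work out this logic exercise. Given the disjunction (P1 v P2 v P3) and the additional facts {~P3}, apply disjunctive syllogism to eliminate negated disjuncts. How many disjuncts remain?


Original disjuncts (3): P1, P2, P3
Negated (eliminate): ~P3
Remaining disjuncts: P1, P2
Count = 3 - 1 = 2

2


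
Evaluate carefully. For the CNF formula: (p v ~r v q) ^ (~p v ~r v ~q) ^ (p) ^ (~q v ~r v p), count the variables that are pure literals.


Check each variable for pure literal status:
p: mixed (not pure)
q: mixed (not pure)
r: pure negative
Pure literal count = 1

1


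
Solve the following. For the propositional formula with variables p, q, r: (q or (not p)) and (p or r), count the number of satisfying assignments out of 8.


Evaluate all 8 assignments for p, q, r:
p=0, q=0, r=0: 0
p=0, q=0, r=1: 1
p=0, q=1, r=0: 0
p=0, q=1, r=1: 1
p=1, q=0, r=0: 0
p=1, q=0, r=1: 0
p=1, q=1, r=0: 1
p=1, q=1, r=1: 1
Satisfying count = 4

4


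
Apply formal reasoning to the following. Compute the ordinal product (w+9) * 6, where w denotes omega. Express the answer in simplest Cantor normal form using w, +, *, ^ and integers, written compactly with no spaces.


Compute (w+9) * 6.
Ordinal * is associative and left-distributive over +, but NOT commutative; for finite n>1, n*w = w but w*n stays w*n.
(w+9) * 6 = (w+9) repeated 6 times. Each intermediate +9 is absorbed by the following w; only the last survives: w*6+9.
Result = w*6+9

w*6+9


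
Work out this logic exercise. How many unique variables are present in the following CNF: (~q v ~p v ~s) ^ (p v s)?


Identify each variable that appears in the formula.
Variables found: p, q, s
Count = 3

3


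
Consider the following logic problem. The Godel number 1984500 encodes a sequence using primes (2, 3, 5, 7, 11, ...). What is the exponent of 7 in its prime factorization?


Factorize 1984500 by dividing by 7 repeatedly.
Division steps: 7 divides 1984500 exactly 2 time(s).
Exponent of 7 = 2

2


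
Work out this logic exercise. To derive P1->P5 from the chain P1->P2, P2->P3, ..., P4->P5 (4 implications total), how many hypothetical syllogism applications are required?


With 4 implications in a chain connecting 5 propositions:
P1->P2, P2->P3, ..., P4->P5
Steps needed = (number of implications) - 1 = 4 - 1 = 3

3


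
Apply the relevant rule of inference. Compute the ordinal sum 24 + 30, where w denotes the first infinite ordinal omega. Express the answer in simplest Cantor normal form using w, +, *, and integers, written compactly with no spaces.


Compute 24 + 30.
Ordinal + is associative but NOT commutative; for finite n>0, n + w = w but w + n stays w+n.
Both operands finite; ordinal + agrees with natural +: 24 + 30 = 54.
Result = 54

54


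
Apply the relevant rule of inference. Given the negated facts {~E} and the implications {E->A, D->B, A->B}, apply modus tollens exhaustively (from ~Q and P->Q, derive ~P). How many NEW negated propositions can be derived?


Initial negated facts: {~E}
Apply modus tollens to closure:
  (no implication fires)
Final negated: {~E}
New negations: {(none)}
Count = 0

0


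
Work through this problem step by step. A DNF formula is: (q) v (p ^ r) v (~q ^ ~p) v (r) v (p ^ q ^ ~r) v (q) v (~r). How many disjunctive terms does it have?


A DNF formula is a disjunction of terms (conjunctions).
Terms are separated by v.
Counting the disjuncts: 7 terms.

7


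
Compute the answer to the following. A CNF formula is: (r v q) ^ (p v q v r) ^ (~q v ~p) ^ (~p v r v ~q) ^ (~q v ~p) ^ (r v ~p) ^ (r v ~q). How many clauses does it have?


A CNF formula is a conjunction of clauses.
Clauses are separated by ^.
Counting the conjuncts: 7 clauses.

7


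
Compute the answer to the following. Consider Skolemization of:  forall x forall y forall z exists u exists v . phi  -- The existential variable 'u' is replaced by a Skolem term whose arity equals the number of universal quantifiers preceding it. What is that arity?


Quantifier prefix: forall x forall y forall z exists u exists v
'u' is existentially quantified at position 4.
Universal variables preceding it: x, y, z
Skolem function arity = 3

3


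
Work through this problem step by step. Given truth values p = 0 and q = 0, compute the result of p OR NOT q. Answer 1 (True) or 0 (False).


p = 0, q = 0
Operation: p OR NOT q
Evaluate: 0 OR NOT 0 = 1

1


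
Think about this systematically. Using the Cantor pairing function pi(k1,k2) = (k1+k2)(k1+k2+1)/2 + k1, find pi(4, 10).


k1 + k2 = 14
(k1+k2)(k1+k2+1)/2 = 14 * 15 / 2 = 105
pi = 105 + 4 = 109

109


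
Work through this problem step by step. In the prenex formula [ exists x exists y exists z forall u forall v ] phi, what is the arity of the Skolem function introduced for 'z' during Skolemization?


Quantifier prefix: exists x exists y exists z forall u forall v
'z' is existentially quantified at position 3.
No universal quantifiers precede it.
Skolem function arity = 0 (a Skolem constant)

0


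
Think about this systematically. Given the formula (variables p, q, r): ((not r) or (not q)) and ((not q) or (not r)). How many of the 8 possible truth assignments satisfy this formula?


Evaluate all 8 assignments for p, q, r:
p=0, q=0, r=0: 1
p=0, q=0, r=1: 1
p=0, q=1, r=0: 1
p=0, q=1, r=1: 0
p=1, q=0, r=0: 1
p=1, q=0, r=1: 1
p=1, q=1, r=0: 1
p=1, q=1, r=1: 0
Satisfying count = 6

6


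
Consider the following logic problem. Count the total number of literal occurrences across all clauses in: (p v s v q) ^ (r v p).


Counting literals in each clause:
Clause 1: 3 literal(s)
Clause 2: 2 literal(s)
Total = 5

5


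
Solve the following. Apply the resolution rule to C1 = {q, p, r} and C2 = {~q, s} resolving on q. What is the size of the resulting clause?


Remove q from C1 and ~q from C2.
C1 remainder: {p, r}
C2 remainder: {s}
Union (resolvent): {p, r, s}
Resolvent has 3 literal(s).

3


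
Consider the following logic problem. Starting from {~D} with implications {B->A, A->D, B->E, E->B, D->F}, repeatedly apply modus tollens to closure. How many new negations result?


Initial negated facts: {~D}
Apply modus tollens to closure:
  ~D and A->D  =>  ~A
  ~A and B->A  =>  ~B
  ~B and E->B  =>  ~E
Final negated: {~A, ~B, ~D, ~E}
New negations: {~A, ~B, ~E}
Count = 3

3


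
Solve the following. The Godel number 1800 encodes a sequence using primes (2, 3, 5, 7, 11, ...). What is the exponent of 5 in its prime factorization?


Factorize 1800 by dividing by 5 repeatedly.
Division steps: 5 divides 1800 exactly 2 time(s).
Exponent of 5 = 2

2


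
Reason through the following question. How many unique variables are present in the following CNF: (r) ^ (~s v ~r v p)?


Identify each variable that appears in the formula.
Variables found: p, r, s
Count = 3

3


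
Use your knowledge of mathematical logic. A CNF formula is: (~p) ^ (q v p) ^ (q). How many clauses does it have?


A CNF formula is a conjunction of clauses.
Clauses are separated by ^.
Counting the conjuncts: 3 clauses.

3


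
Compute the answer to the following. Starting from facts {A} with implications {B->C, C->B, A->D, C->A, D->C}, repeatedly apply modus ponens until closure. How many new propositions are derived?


Initial facts: {A}
Apply modus ponens to closure:
  A and A->D  =>  D
  D and D->C  =>  C
  C and C->B  =>  B
Final known: {A, B, C, D}
New propositions: {B, C, D}
Count = 3

3


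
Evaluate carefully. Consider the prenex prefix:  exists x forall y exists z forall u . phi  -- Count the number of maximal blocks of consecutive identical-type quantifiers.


Quantifier-type sequence: E A E A  (A=forall, E=exists)
Group into maximal same-type runs:
  Ex1 | Ax1 | Ex1 | Ax1
Number of blocks = 4

4


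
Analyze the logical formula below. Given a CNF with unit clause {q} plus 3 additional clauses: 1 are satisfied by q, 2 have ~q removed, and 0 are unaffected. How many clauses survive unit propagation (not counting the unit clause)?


Satisfied (removed): 1
Shortened (remain): 2
Unchanged (remain): 0
Remaining = 2 + 0 = 2

2


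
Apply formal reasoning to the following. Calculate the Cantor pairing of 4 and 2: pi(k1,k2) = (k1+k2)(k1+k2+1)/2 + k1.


k1 + k2 = 6
(k1+k2)(k1+k2+1)/2 = 6 * 7 / 2 = 21
pi = 21 + 4 = 25

25


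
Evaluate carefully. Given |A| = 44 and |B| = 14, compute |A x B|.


The Cartesian product A x B contains all ordered pairs (a, b).
|A x B| = |A| * |B| = 44 * 14 = 616

616


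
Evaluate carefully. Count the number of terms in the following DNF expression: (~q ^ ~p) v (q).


A DNF formula is a disjunction of terms (conjunctions).
Terms are separated by v.
Counting the disjuncts: 2 terms.

2


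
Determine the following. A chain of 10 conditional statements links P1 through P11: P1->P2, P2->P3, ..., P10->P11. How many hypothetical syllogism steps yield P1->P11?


With 10 implications in a chain connecting 11 propositions:
P1->P2, P2->P3, ..., P10->P11
Steps needed = (number of implications) - 1 = 10 - 1 = 9

9


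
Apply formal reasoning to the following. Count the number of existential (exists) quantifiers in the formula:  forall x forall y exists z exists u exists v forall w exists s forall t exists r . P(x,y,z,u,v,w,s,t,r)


Quantifier prefix: forall x forall y exists z exists u exists v forall w exists s forall t exists r
Mark each quantifier type:
  U U E E E U E U E
Universal count = 4, Existential count = 5
Asked for existential (exists) quantifiers: 5

5


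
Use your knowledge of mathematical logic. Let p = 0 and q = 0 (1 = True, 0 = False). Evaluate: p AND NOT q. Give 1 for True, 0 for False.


p = 0, q = 0
Operation: p AND NOT q
Evaluate: 0 AND NOT 0 = 0

0


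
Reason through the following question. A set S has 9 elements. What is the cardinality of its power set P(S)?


The power set of a set with n elements has 2^n elements.
|P(S)| = 2^9 = 512

512


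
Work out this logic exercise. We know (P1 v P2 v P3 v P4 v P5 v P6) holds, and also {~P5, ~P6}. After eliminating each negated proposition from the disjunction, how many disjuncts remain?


Original disjuncts (6): P1, P2, P3, P4, P5, P6
Negated (eliminate): ~P5, ~P6
Remaining disjuncts: P1, P2, P3, P4
Count = 6 - 2 = 4

4


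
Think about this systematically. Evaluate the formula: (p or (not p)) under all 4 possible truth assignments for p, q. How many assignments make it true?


Check all 4 assignments:
p=0, q=0: 1
p=0, q=1: 1
p=1, q=0: 1
p=1, q=1: 1
Count of True = 4

4


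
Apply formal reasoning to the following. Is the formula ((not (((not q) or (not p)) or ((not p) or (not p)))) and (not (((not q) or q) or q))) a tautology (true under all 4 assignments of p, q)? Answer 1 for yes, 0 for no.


Check all 4 assignments:
p=0, q=0: 0
p=0, q=1: 0
p=1, q=0: 0
p=1, q=1: 0
Satisfying count = 0/4.
Tautology iff count = 4: no.

0


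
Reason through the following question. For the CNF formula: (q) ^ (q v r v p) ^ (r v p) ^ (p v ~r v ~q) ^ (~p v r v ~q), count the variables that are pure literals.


Check each variable for pure literal status:
p: mixed (not pure)
q: mixed (not pure)
r: mixed (not pure)
Pure literal count = 0

0


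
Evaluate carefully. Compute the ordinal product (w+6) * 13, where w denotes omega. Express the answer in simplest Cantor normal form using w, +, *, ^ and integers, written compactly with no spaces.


Compute (w+6) * 13.
Ordinal * is associative and left-distributive over +, but NOT commutative; for finite n>1, n*w = w but w*n stays w*n.
(w+6) * 13 = (w+6) repeated 13 times. Each intermediate +6 is absorbed by the following w; only the last survives: w*13+6.
Result = w*13+6

w*13+6


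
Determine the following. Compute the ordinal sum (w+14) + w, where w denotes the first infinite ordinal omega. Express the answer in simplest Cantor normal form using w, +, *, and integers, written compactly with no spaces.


Compute (w+14) + w.
Ordinal + is associative but NOT commutative; for finite n>0, n + w = w but w + n stays w+n.
(w+14) + w = w + (14+w) = w + w = w*2 (the finite tail 14 is absorbed by the right w).
Result = w*2

w*2


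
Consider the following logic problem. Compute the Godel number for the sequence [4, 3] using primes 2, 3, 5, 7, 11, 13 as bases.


Encode each element as an exponent of the corresponding prime:
  2^4 = 16
  3^3 = 27
Product = 16 * 27 = 432

432


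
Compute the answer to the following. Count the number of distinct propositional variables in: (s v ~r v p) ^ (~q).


Identify each variable that appears in the formula.
Variables found: p, q, r, s
Count = 4

4


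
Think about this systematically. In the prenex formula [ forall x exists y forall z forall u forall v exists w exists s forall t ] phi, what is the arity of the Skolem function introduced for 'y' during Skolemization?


Quantifier prefix: forall x exists y forall z forall u forall v exists w exists s forall t
'y' is existentially quantified at position 2.
Universal variables preceding it: x
Skolem function arity = 1

1


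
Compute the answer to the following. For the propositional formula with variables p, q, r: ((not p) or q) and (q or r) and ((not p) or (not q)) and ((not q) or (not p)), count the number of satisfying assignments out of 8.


Evaluate all 8 assignments for p, q, r:
p=0, q=0, r=0: 0
p=0, q=0, r=1: 1
p=0, q=1, r=0: 1
p=0, q=1, r=1: 1
p=1, q=0, r=0: 0
p=1, q=0, r=1: 0
p=1, q=1, r=0: 0
p=1, q=1, r=1: 0
Satisfying count = 3

3


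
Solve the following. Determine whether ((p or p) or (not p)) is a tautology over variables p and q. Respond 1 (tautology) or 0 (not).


Check all 4 assignments:
p=0, q=0: 1
p=0, q=1: 1
p=1, q=0: 1
p=1, q=1: 1
Satisfying count = 4/4.
Tautology iff count = 4: yes.

1


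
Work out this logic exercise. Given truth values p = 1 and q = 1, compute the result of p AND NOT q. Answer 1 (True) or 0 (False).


p = 1, q = 1
Operation: p AND NOT q
Evaluate: 1 AND NOT 1 = 0

0


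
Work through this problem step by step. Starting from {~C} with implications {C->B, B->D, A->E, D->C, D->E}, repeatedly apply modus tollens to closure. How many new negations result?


Initial negated facts: {~C}
Apply modus tollens to closure:
  ~C and D->C  =>  ~D
  ~D and B->D  =>  ~B
Final negated: {~B, ~C, ~D}
New negations: {~B, ~D}
Count = 2

2
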